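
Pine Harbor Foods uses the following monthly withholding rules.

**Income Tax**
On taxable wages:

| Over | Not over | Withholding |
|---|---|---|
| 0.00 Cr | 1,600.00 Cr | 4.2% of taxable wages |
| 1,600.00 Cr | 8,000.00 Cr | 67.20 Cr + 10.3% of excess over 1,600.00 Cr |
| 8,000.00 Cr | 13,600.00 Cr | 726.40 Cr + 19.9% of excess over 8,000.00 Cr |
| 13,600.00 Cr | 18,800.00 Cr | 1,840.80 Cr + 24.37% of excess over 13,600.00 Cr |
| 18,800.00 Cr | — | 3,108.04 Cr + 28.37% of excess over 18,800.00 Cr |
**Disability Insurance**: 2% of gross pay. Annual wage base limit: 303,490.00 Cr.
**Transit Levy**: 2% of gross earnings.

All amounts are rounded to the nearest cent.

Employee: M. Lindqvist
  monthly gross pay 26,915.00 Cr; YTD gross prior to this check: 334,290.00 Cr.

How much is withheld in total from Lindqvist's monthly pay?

5,948.57 Cr

Income Tax: taxable = 26,915.00 Cr
  3,108.04 Cr + 28.37% × (26,915.00 Cr − 18,800.00 Cr) = 3,108.04 Cr + 28.37% × 8,115.00 Cr = 5,410.27 Cr
Disability Insurance: YTD 334,290.00 Cr ≥ cap 303,490.00 Cr → 0.00 Cr
Transit Levy: 2% × 26,915.00 Cr = 538.30 Cr
Total: 5,410.27 Cr + 0.00 Cr + 538.30 Cr = 5,948.57 Cr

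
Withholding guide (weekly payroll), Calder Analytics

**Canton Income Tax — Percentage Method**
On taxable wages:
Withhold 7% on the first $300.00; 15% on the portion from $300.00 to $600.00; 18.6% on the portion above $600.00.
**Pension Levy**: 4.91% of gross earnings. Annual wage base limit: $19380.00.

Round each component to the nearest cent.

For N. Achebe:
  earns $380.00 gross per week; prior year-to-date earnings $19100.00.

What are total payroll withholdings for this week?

$46.75

Canton Income Tax: taxable = $380.00
  $21.00 + 15% × ($380.00 − $300.00) = $21.00 + 15% × $80.00 = $33.00
Pension Levy: cap $19380.00 − YTD $19100.00 = $280.00 subject; 4.91% × $280.00 = $13.75
Total: $33.00 + $13.75 = $46.75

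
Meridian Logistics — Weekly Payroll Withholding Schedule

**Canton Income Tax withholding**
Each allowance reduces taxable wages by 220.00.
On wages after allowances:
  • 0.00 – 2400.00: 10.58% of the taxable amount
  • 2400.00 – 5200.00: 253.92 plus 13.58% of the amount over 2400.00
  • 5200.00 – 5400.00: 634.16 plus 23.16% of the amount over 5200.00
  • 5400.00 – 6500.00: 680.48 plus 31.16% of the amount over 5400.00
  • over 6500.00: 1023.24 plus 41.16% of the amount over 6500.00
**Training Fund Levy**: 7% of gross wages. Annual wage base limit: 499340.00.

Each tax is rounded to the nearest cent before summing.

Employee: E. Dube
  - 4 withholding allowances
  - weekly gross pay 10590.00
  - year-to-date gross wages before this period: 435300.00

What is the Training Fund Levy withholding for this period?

741.30

Training Fund Levy: 7% × 10590.00 = 741.30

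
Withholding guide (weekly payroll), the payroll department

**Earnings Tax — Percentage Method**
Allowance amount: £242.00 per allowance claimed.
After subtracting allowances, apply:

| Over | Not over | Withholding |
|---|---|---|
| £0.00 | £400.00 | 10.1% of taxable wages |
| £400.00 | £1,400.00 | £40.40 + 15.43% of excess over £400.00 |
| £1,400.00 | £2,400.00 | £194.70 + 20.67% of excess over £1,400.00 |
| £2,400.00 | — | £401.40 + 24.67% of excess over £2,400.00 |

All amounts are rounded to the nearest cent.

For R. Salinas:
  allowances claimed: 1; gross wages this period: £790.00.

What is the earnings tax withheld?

£63.24

Earnings Tax: taxable = £790.00 − 1×£242.00 = £548.00
  £40.40 + 15.43% × (£548.00 − £400.00) = £40.40 + 15.43% × £148.00 = £63.24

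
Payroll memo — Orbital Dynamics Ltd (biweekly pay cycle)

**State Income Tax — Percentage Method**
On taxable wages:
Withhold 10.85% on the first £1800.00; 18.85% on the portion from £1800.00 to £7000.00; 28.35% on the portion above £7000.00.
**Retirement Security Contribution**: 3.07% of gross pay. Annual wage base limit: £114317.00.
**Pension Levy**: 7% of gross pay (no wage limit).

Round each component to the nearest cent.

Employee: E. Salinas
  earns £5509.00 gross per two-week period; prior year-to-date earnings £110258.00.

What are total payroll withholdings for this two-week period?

£1404.69

State Income Tax: taxable = £5509.00
  £195.30 + 18.85% × (£5509.00 − £1800.00) = £195.30 + 18.85% × £3709.00 = £894.45
Retirement Security Contribution: cap £114317.00 − YTD £110258.00 = £4059.00 subject; 3.07% × £4059.00 = £124.61
Pension Levy: 7% × £5509.00 = £385.63
Total: £894.45 + £124.61 + £385.63 = £1404.69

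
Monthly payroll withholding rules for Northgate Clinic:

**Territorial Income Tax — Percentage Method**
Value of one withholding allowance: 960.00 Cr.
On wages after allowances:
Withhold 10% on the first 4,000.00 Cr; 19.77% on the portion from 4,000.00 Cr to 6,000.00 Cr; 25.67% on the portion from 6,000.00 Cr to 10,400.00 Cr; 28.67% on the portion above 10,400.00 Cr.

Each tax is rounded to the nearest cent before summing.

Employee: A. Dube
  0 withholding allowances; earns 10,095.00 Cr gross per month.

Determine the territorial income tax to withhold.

1,846.59 Cr

Territorial Income Tax: taxable = 10,095.00 Cr
  795.40 Cr + 25.67% × (10,095.00 Cr − 6,000.00 Cr) = 795.40 Cr + 25.67% × 4,095.00 Cr = 1,846.59 Cr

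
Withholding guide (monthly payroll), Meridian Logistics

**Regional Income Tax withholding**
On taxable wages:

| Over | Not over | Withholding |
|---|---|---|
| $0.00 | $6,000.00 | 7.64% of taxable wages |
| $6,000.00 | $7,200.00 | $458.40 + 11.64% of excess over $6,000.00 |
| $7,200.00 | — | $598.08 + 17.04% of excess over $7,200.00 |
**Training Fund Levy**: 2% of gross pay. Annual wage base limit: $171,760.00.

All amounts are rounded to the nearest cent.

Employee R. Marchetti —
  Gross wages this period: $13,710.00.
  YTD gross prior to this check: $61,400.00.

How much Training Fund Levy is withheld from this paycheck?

Training Fund Levy: 2% × $13,710.00 = $274.20

$274.20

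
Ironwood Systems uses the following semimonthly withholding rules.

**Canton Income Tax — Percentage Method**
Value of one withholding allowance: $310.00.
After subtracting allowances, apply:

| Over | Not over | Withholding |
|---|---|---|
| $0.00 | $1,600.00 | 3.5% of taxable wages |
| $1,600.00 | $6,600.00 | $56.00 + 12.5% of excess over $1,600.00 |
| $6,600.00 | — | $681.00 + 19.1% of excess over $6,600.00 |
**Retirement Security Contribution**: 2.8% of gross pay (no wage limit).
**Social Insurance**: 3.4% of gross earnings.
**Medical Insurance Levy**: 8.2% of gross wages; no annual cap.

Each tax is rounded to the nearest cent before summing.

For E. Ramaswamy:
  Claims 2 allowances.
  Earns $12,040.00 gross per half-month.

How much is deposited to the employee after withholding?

Canton Income Tax: taxable = $12,040.00 − 2×$310.00 = $11,420.00
  $681.00 + 19.1% × ($11,420.00 − $6,600.00) = $681.00 + 19.1% × $4,820.00 = $1,601.62
Retirement Security Contribution: 2.8% × $12,040.00 = $337.12
Social Insurance: 3.4% × $12,040.00 = $409.36
Medical Insurance Levy: 8.2% × $12,040.00 = $987.28
Total withheld: $1,601.62 + $337.12 + $409.36 + $987.28 = $3,335.38
Net pay: $12,040.00 − $3,335.38 = $8,704.62

$8,704.62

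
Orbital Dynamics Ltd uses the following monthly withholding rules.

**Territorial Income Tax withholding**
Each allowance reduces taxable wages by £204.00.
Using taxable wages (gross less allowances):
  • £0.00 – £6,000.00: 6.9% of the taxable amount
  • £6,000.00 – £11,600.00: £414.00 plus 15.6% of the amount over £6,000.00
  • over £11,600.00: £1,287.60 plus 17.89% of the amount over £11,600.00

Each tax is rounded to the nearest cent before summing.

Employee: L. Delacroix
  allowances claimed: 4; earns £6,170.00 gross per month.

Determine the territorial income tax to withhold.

Territorial Income Tax: taxable = £6,170.00 − 4×£204.00 = £5,354.00
  6.9% × £5,354.00 = £369.43

£369.43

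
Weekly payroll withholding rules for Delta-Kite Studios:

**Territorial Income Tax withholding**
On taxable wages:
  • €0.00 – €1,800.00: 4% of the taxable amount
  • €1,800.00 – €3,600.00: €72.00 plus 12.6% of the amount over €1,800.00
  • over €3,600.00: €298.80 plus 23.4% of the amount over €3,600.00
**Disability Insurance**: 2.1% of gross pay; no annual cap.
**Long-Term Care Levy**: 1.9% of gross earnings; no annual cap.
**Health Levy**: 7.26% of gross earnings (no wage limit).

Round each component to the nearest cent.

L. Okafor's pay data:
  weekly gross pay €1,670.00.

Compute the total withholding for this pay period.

€254.84

Territorial Income Tax: taxable = €1,670.00
  4% × €1,670.00 = €66.80
Disability Insurance: 2.1% × €1,670.00 = €35.07
Long-Term Care Levy: 1.9% × €1,670.00 = €31.73
Health Levy: 7.26% × €1,670.00 = €121.24
Total: €66.80 + €35.07 + €31.73 + €121.24 = €254.84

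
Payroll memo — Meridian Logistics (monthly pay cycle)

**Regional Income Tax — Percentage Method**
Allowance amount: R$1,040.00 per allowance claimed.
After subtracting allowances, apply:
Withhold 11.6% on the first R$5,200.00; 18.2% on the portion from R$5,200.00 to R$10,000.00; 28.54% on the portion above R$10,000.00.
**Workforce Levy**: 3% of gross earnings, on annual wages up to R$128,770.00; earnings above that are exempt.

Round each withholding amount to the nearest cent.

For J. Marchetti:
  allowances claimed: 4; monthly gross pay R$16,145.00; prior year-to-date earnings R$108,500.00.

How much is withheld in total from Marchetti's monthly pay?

Regional Income Tax: taxable = R$16,145.00 − 4×R$1,040.00 = R$11,985.00
  R$1,476.80 + 28.54% × (R$11,985.00 − R$10,000.00) = R$1,476.80 + 28.54% × R$1,985.00 = R$2,043.32
Workforce Levy: 3% × R$16,145.00 = R$484.35
Total: R$2,043.32 + R$484.35 = R$2,527.67

R$2,527.67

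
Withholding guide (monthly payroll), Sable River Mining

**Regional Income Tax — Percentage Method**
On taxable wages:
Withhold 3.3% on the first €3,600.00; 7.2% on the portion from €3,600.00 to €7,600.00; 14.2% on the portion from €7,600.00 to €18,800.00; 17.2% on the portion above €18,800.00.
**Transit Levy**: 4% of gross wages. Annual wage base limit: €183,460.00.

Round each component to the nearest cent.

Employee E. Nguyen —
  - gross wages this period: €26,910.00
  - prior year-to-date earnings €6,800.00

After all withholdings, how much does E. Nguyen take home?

Regional Income Tax: taxable = €26,910.00
  €1,997.20 + 17.2% × (€26,910.00 − €18,800.00) = €1,997.20 + 17.2% × €8,110.00 = €3,392.12
Transit Levy: 4% × €26,910.00 = €1,076.40
Total withheld: €3,392.12 + €1,076.40 = €4,468.52
Net pay: €26,910.00 − €4,468.52 = €22,441.48

€22,441.48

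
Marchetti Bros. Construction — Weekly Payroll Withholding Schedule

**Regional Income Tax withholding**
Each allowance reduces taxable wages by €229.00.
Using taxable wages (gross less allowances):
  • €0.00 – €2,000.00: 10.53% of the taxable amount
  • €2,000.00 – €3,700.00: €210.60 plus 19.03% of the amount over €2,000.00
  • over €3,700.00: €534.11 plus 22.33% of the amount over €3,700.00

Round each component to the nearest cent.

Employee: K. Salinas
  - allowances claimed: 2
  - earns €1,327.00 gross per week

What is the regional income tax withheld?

Regional Income Tax: taxable = €1,327.00 − 2×€229.00 = €869.00
  10.53% × €869.00 = €91.51

€91.51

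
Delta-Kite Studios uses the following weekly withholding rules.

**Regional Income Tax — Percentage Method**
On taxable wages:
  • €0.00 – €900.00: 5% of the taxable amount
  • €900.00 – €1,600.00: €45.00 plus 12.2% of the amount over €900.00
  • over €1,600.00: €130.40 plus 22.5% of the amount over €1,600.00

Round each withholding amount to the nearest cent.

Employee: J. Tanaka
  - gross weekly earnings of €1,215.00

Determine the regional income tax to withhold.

Regional Income Tax: taxable = €1,215.00
  €45.00 + 12.2% × (€1,215.00 − €900.00) = €45.00 + 12.2% × €315.00 = €83.43

€83.43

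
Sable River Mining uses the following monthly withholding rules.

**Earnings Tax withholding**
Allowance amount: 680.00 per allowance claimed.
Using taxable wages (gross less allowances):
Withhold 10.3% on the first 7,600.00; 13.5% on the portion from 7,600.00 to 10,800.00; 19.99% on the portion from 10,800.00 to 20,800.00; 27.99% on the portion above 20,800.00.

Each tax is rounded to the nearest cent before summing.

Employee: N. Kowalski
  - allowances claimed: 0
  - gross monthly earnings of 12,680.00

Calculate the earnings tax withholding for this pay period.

Earnings Tax: taxable = 12,680.00
  1,214.80 + 19.99% × (12,680.00 − 10,800.00) = 1,214.80 + 19.99% × 1,880.00 = 1,590.61

1,590.61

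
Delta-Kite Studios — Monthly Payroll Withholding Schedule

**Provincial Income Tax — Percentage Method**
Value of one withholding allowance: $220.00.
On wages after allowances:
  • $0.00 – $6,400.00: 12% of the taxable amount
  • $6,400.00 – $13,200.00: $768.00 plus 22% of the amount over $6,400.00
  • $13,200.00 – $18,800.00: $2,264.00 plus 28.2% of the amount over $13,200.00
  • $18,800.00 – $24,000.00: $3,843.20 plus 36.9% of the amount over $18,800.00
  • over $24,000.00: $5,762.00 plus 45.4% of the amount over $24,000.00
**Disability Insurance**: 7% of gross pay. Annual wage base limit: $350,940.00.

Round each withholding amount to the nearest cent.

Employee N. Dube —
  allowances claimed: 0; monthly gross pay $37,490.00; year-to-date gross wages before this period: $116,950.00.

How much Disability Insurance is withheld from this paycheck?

$2,624.30

Disability Insurance: 7% × $37,490.00 = $2,624.30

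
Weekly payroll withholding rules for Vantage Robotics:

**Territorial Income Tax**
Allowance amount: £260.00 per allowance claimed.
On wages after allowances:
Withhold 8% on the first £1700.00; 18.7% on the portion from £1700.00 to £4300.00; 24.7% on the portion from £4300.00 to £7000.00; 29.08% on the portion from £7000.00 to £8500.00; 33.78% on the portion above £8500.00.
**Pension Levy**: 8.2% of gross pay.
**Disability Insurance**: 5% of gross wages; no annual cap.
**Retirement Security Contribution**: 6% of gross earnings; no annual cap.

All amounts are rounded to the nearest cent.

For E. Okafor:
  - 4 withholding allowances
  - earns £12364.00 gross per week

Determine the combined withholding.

£5053.14

Territorial Income Tax: taxable = £12364.00 − 4×£260.00 = £11324.00
  £1725.30 + 33.78% × (£11324.00 − £8500.00) = £1725.30 + 33.78% × £2824.00 = £2679.25
Pension Levy: 8.2% × £12364.00 = £1013.85
Disability Insurance: 5% × £12364.00 = £618.20
Retirement Security Contribution: 6% × £12364.00 = £741.84
Total: £2679.25 + £1013.85 + £618.20 + £741.84 = £5053.14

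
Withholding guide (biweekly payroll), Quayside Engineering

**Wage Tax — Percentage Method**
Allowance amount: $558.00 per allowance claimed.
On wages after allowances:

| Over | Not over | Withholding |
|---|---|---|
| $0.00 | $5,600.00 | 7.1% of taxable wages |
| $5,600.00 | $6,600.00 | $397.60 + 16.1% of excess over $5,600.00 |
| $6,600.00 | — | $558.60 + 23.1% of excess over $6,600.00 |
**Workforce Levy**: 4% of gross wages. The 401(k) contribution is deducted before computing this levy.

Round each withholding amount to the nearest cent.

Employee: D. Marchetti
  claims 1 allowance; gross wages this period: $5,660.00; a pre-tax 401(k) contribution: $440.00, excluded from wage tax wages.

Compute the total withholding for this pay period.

$539.80

Wage Tax: taxable = $5,660.00 − $440.00 − 1×$558.00 = $4,662.00
  7.1% × $4,662.00 = $331.00
Workforce Levy: 4% × $5,220.00 = $208.80
Total: $331.00 + $208.80 = $539.80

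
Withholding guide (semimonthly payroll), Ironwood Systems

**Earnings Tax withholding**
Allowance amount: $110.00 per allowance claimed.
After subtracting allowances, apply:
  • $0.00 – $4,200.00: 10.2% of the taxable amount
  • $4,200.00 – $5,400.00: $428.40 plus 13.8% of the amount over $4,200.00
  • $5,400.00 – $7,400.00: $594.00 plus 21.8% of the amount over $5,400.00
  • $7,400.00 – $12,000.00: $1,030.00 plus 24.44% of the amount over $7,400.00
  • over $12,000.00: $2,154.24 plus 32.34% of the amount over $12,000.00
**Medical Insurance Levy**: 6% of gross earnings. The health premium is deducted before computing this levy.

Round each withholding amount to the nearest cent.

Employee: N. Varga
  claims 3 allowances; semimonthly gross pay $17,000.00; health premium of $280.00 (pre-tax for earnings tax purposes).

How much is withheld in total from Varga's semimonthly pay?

Earnings Tax: taxable = $17,000.00 − $280.00 − 3×$110.00 = $16,390.00
  $2,154.24 + 32.34% × ($16,390.00 − $12,000.00) = $2,154.24 + 32.34% × $4,390.00 = $3,573.97
Medical Insurance Levy: 6% × $16,720.00 = $1,003.20
Total: $3,573.97 + $1,003.20 = $4,577.17

$4,577.17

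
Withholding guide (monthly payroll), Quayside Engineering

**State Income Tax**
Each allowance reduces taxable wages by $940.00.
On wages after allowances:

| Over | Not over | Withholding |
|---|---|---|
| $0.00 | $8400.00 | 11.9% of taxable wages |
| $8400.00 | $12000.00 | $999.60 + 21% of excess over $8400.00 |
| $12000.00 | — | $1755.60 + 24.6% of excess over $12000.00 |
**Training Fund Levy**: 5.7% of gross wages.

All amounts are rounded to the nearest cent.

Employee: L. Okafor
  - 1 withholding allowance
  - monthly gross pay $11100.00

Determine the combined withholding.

$2001.90

State Income Tax: taxable = $11100.00 − 1×$940.00 = $10160.00
  $999.60 + 21% × ($10160.00 − $8400.00) = $999.60 + 21% × $1760.00 = $1369.20
Training Fund Levy: 5.7% × $11100.00 = $632.70
Total: $1369.20 + $632.70 = $2001.90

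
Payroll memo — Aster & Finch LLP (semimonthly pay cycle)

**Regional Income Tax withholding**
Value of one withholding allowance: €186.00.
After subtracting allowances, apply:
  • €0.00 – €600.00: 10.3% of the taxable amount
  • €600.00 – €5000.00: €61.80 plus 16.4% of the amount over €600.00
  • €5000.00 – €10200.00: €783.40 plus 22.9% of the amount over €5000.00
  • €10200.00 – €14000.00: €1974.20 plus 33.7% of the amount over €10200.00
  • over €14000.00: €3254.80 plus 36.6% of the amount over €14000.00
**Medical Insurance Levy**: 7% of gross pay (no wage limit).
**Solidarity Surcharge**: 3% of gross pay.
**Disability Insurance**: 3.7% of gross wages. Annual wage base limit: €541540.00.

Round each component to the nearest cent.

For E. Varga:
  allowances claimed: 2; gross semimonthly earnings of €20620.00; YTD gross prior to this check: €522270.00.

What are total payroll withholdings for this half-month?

€8316.56

Regional Income Tax: taxable = €20620.00 − 2×€186.00 = €20248.00
  €3254.80 + 36.6% × (€20248.00 − €14000.00) = €3254.80 + 36.6% × €6248.00 = €5541.57
Medical Insurance Levy: 7% × €20620.00 = €1443.40
Solidarity Surcharge: 3% × €20620.00 = €618.60
Disability Insurance: cap €541540.00 − YTD €522270.00 = €19270.00 subject; 3.7% × €19270.00 = €712.99
Total: €5541.57 + €1443.40 + €618.60 + €712.99 = €8316.56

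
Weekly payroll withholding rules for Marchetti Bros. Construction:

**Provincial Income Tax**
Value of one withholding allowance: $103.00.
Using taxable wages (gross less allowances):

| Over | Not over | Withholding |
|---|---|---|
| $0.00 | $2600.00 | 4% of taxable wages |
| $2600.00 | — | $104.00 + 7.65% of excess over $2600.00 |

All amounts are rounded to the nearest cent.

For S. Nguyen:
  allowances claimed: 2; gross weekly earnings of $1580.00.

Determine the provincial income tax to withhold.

Provincial Income Tax: taxable = $1580.00 − 2×$103.00 = $1374.00
  4% × $1374.00 = $54.96

$54.96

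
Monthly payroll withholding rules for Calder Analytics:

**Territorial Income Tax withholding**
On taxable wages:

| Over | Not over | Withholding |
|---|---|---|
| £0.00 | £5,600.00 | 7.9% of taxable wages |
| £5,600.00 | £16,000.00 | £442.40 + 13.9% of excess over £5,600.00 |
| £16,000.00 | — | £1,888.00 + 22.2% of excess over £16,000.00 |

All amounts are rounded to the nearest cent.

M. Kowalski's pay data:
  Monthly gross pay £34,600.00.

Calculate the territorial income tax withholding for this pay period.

£6,017.20

Territorial Income Tax: taxable = £34,600.00
  £1,888.00 + 22.2% × (£34,600.00 − £16,000.00) = £1,888.00 + 22.2% × £18,600.00 = £6,017.20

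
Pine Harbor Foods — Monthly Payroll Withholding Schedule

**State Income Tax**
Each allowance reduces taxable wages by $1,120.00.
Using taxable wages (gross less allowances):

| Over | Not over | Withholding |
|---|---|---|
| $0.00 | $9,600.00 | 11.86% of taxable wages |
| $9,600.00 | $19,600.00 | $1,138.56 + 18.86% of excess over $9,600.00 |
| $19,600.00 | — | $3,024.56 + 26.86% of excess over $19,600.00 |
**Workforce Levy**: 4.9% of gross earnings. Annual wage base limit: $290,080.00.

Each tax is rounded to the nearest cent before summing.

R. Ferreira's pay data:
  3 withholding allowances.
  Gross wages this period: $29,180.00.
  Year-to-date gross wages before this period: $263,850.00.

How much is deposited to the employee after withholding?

$23,199.48

State Income Tax: taxable = $29,180.00 − 3×$1,120.00 = $25,820.00
  $3,024.56 + 26.86% × ($25,820.00 − $19,600.00) = $3,024.56 + 26.86% × $6,220.00 = $4,695.25
Workforce Levy: cap $290,080.00 − YTD $263,850.00 = $26,230.00 subject; 4.9% × $26,230.00 = $1,285.27
Total withheld: $4,695.25 + $1,285.27 = $5,980.52
Net pay: $29,180.00 − $5,980.52 = $23,199.48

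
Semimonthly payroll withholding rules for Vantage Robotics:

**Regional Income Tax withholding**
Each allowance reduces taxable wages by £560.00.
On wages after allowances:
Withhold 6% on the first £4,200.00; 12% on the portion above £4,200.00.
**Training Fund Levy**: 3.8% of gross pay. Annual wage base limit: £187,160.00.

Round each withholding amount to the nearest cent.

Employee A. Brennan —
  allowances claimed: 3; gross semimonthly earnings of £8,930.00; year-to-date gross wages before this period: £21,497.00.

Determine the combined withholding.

Regional Income Tax: taxable = £8,930.00 − 3×£560.00 = £7,250.00
  £252.00 + 12% × (£7,250.00 − £4,200.00) = £252.00 + 12% × £3,050.00 = £618.00
Training Fund Levy: 3.8% × £8,930.00 = £339.34
Total: £618.00 + £339.34 = £957.34

£957.34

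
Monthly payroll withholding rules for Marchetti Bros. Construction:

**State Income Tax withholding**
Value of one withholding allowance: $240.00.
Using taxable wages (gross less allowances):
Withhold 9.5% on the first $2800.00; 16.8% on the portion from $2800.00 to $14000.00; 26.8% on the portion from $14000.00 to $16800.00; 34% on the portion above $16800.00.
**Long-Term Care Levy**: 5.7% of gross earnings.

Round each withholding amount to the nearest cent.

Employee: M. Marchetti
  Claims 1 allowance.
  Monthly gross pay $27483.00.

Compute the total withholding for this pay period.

State Income Tax: taxable = $27483.00 − 1×$240.00 = $27243.00
  $2898.00 + 34% × ($27243.00 − $16800.00) = $2898.00 + 34% × $10443.00 = $6448.62
Long-Term Care Levy: 5.7% × $27483.00 = $1566.53
Total: $6448.62 + $1566.53 = $8015.15

$8015.15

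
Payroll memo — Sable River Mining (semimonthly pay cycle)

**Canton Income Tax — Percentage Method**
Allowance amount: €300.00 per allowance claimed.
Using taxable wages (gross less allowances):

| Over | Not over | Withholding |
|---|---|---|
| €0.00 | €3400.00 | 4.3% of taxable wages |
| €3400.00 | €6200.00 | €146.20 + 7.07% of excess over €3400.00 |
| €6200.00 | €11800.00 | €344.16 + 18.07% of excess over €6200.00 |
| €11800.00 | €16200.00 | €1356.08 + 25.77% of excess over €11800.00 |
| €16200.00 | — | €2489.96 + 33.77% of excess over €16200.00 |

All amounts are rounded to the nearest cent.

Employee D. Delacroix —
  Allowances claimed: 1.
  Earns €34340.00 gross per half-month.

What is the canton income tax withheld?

Canton Income Tax: taxable = €34340.00 − 1×€300.00 = €34040.00
  €2489.96 + 33.77% × (€34040.00 − €16200.00) = €2489.96 + 33.77% × €17840.00 = €8514.53

€8514.53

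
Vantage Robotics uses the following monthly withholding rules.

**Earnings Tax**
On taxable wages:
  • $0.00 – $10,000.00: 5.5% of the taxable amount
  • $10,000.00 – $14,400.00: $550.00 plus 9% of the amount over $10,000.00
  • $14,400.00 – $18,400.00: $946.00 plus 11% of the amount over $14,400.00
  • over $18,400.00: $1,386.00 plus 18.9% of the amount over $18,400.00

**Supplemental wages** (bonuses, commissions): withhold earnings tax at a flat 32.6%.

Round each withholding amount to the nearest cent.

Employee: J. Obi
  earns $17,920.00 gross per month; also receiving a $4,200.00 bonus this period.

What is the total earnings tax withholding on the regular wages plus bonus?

$2,702.40

Earnings Tax: taxable = $17,920.00
  $946.00 + 11% × ($17,920.00 − $14,400.00) = $946.00 + 11% × $3,520.00 = $1,333.20
Supplemental (32.6% flat on bonus): 32.6% × $4,200.00 = $1,369.20
Total earnings tax: $1,333.20 + $1,369.20 = $2,702.40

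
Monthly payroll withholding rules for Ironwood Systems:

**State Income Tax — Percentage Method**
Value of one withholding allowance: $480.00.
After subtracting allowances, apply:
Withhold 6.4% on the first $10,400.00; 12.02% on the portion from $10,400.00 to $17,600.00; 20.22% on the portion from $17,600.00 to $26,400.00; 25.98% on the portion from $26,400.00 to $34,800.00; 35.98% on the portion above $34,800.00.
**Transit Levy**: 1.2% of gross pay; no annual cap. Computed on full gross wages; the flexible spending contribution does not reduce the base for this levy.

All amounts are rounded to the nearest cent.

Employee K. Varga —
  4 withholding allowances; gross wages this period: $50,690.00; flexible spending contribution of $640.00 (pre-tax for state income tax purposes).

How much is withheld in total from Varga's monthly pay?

$10,897.13

State Income Tax: taxable = $50,690.00 − $640.00 − 4×$480.00 = $48,130.00
  $5,492.72 + 35.98% × ($48,130.00 − $34,800.00) = $5,492.72 + 35.98% × $13,330.00 = $10,288.85
Transit Levy: 1.2% × $50,690.00 = $608.28
Total: $10,288.85 + $608.28 = $10,897.13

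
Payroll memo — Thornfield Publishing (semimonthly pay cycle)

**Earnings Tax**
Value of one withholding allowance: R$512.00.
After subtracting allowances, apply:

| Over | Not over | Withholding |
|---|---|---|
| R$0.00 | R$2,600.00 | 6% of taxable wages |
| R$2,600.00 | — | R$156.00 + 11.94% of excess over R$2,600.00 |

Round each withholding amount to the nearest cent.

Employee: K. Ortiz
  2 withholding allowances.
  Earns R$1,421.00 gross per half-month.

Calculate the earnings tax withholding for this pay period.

Earnings Tax: taxable = R$1,421.00 − 2×R$512.00 = R$397.00
  6% × R$397.00 = R$23.82

R$23.82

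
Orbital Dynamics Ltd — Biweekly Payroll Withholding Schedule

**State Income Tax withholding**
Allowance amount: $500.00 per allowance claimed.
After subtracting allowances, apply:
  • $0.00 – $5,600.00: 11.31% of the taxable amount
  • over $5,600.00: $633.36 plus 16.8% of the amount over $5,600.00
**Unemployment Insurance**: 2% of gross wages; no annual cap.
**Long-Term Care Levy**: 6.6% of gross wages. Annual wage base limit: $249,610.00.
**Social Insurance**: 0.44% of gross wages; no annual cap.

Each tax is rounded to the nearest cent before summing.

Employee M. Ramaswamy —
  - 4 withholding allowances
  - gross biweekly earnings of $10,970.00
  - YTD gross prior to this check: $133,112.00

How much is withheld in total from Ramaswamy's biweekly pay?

State Income Tax: taxable = $10,970.00 − 4×$500.00 = $8,970.00
  $633.36 + 16.8% × ($8,970.00 − $5,600.00) = $633.36 + 16.8% × $3,370.00 = $1,199.52
Unemployment Insurance: 2% × $10,970.00 = $219.40
Long-Term Care Levy: 6.6% × $10,970.00 = $724.02
Social Insurance: 0.44% × $10,970.00 = $48.27
Total: $1,199.52 + $219.40 + $724.02 + $48.27 = $2,191.21

$2,191.21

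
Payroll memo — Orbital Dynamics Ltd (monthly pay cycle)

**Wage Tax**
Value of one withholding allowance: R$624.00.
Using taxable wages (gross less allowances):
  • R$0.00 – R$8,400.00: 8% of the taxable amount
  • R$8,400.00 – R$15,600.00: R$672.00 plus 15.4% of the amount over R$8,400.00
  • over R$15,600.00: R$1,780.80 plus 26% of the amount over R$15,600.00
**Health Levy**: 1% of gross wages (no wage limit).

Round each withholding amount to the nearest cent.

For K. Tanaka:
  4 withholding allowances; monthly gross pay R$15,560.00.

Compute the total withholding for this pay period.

R$1,545.86

Wage Tax: taxable = R$15,560.00 − 4×R$624.00 = R$13,064.00
  R$672.00 + 15.4% × (R$13,064.00 − R$8,400.00) = R$672.00 + 15.4% × R$4,664.00 = R$1,390.26
Health Levy: 1% × R$15,560.00 = R$155.60
Total: R$1,390.26 + R$155.60 = R$1,545.86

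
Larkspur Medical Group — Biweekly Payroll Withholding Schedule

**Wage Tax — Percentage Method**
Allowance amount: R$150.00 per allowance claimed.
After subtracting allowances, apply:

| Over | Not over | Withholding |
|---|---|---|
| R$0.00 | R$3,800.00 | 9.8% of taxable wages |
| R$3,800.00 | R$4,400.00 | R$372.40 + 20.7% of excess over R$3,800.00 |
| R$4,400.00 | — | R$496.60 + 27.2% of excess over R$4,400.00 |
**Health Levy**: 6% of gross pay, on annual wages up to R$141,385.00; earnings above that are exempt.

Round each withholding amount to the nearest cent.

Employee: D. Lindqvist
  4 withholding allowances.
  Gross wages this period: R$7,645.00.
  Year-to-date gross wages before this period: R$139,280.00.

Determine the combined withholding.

R$1,342.34

Wage Tax: taxable = R$7,645.00 − 4×R$150.00 = R$7,045.00
  R$496.60 + 27.2% × (R$7,045.00 − R$4,400.00) = R$496.60 + 27.2% × R$2,645.00 = R$1,216.04
Health Levy: cap R$141,385.00 − YTD R$139,280.00 = R$2,105.00 subject; 6% × R$2,105.00 = R$126.30
Total: R$1,216.04 + R$126.30 = R$1,342.34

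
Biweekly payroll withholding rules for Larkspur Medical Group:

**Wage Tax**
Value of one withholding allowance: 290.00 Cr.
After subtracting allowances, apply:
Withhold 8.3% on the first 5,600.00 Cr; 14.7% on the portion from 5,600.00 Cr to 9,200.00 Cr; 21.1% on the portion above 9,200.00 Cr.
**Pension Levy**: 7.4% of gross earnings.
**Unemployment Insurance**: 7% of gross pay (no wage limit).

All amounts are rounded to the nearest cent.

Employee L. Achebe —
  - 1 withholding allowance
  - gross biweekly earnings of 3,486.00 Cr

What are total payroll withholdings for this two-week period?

767.25 Cr

Wage Tax: taxable = 3,486.00 Cr − 1×290.00 Cr = 3,196.00 Cr
  8.3% × 3,196.00 Cr = 265.27 Cr
Pension Levy: 7.4% × 3,486.00 Cr = 257.96 Cr
Unemployment Insurance: 7% × 3,486.00 Cr = 244.02 Cr
Total: 265.27 Cr + 257.96 Cr + 244.02 Cr = 767.25 Cr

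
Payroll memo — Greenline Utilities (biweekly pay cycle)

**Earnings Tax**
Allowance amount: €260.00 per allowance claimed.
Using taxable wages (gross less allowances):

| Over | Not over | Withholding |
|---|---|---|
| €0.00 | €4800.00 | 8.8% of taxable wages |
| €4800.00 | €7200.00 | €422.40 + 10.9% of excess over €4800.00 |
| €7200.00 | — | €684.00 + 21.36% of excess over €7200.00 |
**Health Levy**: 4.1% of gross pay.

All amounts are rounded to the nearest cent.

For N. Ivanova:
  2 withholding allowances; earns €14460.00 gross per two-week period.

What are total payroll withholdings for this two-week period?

€2716.52

Earnings Tax: taxable = €14460.00 − 2×€260.00 = €13940.00
  €684.00 + 21.36% × (€13940.00 − €7200.00) = €684.00 + 21.36% × €6740.00 = €2123.66
Health Levy: 4.1% × €14460.00 = €592.86
Total: €2123.66 + €592.86 = €2716.52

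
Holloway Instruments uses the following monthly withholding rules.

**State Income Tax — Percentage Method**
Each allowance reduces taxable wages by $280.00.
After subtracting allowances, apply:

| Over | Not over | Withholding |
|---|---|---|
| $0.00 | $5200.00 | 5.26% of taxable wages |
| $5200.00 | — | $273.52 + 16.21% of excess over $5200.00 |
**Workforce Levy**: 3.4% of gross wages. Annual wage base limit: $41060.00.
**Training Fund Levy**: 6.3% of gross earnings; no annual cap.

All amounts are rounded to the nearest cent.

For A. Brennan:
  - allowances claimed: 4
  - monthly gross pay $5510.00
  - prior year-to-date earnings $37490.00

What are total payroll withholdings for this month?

State Income Tax: taxable = $5510.00 − 4×$280.00 = $4390.00
  5.26% × $4390.00 = $230.91
Workforce Levy: cap $41060.00 − YTD $37490.00 = $3570.00 subject; 3.4% × $3570.00 = $121.38
Training Fund Levy: 6.3% × $5510.00 = $347.13
Total: $230.91 + $121.38 + $347.13 = $699.42

$699.42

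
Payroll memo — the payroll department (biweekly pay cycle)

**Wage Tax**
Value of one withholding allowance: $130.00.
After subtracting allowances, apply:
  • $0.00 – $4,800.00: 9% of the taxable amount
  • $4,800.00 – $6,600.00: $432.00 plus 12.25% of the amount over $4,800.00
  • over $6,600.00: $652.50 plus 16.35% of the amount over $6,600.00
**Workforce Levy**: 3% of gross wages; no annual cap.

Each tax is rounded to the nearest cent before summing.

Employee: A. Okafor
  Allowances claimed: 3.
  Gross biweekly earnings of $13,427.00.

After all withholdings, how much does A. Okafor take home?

Wage Tax: taxable = $13,427.00 − 3×$130.00 = $13,037.00
  $652.50 + 16.35% × ($13,037.00 − $6,600.00) = $652.50 + 16.35% × $6,437.00 = $1,704.95
Workforce Levy: 3% × $13,427.00 = $402.81
Total withheld: $1,704.95 + $402.81 = $2,107.76
Net pay: $13,427.00 − $2,107.76 = $11,319.24

$11,319.24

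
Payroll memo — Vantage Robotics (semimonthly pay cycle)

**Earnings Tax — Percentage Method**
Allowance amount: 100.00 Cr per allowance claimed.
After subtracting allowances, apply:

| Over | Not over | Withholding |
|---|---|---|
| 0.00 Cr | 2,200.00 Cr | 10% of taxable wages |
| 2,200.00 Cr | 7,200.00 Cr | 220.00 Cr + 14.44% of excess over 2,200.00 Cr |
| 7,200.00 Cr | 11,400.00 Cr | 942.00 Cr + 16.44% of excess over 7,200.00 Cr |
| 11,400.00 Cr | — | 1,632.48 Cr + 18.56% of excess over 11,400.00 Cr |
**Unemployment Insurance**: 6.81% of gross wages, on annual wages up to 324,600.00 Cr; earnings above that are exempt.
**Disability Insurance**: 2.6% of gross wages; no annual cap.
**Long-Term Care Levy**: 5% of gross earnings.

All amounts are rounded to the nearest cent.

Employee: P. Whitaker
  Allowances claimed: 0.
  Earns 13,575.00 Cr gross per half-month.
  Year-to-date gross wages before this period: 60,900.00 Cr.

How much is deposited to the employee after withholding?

9,582.68 Cr

Earnings Tax: taxable = 13,575.00 Cr
  1,632.48 Cr + 18.56% × (13,575.00 Cr − 11,400.00 Cr) = 1,632.48 Cr + 18.56% × 2,175.00 Cr = 2,036.16 Cr
Unemployment Insurance: 6.81% × 13,575.00 Cr = 924.46 Cr
Disability Insurance: 2.6% × 13,575.00 Cr = 352.95 Cr
Long-Term Care Levy: 5% × 13,575.00 Cr = 678.75 Cr
Total withheld: 2,036.16 Cr + 924.46 Cr + 352.95 Cr + 678.75 Cr = 3,992.32 Cr
Net pay: 13,575.00 Cr − 3,992.32 Cr = 9,582.68 Cr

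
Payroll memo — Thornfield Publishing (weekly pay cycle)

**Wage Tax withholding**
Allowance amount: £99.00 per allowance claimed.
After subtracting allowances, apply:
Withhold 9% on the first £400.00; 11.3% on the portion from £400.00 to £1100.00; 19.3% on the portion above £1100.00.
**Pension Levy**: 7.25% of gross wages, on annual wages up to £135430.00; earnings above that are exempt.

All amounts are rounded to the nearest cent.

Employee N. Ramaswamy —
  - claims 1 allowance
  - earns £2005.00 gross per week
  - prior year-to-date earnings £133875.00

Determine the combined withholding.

Wage Tax: taxable = £2005.00 − 1×£99.00 = £1906.00
  £115.10 + 19.3% × (£1906.00 − £1100.00) = £115.10 + 19.3% × £806.00 = £270.66
Pension Levy: cap £135430.00 − YTD £133875.00 = £1555.00 subject; 7.25% × £1555.00 = £112.74
Total: £270.66 + £112.74 = £383.40

£383.40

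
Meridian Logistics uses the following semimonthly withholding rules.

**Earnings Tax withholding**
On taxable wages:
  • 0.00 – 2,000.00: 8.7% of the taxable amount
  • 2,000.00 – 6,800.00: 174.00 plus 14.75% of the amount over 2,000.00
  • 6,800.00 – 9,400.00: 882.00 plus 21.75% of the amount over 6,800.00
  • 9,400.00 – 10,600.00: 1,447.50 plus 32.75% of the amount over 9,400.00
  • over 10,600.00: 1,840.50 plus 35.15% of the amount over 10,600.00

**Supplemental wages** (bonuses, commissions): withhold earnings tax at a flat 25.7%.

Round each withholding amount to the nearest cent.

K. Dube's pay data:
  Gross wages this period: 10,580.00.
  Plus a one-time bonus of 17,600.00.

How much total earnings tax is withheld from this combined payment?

6,357.15

Earnings Tax: taxable = 10,580.00
  1,447.50 + 32.75% × (10,580.00 − 9,400.00) = 1,447.50 + 32.75% × 1,180.00 = 1,833.95
Supplemental (25.7% flat on bonus): 25.7% × 17,600.00 = 4,523.20
Total earnings tax: 1,833.95 + 4,523.20 = 6,357.15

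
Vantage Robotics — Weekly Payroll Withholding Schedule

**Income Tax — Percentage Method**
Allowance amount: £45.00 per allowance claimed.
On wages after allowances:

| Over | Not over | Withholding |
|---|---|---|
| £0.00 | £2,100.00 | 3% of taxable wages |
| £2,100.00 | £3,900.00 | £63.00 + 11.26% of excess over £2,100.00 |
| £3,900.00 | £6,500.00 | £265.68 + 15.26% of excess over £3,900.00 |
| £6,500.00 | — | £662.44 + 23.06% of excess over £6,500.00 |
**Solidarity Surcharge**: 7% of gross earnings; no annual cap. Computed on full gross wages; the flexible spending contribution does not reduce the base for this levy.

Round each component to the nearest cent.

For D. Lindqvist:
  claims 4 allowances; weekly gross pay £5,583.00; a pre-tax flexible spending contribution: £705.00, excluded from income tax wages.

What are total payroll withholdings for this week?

Income Tax: taxable = £5,583.00 − £705.00 − 4×£45.00 = £4,698.00
  £265.68 + 15.26% × (£4,698.00 − £3,900.00) = £265.68 + 15.26% × £798.00 = £387.45
Solidarity Surcharge: 7% × £5,583.00 = £390.81
Total: £387.45 + £390.81 = £778.26

£778.26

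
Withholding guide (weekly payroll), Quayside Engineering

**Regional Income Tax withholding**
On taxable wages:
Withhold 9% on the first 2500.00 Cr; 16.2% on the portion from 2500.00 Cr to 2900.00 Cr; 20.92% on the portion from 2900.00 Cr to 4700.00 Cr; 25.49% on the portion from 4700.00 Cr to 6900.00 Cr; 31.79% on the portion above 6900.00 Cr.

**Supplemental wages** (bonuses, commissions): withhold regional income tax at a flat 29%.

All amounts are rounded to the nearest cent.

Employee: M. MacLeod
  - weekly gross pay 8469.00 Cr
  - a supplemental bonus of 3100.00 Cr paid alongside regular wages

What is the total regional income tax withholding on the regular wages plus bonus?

2624.93 Cr

Regional Income Tax: taxable = 8469.00 Cr
  1227.14 Cr + 31.79% × (8469.00 Cr − 6900.00 Cr) = 1227.14 Cr + 31.79% × 1569.00 Cr = 1725.93 Cr
Supplemental (29% flat on bonus): 29% × 3100.00 Cr = 899.00 Cr
Total regional income tax: 1725.93 Cr + 899.00 Cr = 2624.93 Cr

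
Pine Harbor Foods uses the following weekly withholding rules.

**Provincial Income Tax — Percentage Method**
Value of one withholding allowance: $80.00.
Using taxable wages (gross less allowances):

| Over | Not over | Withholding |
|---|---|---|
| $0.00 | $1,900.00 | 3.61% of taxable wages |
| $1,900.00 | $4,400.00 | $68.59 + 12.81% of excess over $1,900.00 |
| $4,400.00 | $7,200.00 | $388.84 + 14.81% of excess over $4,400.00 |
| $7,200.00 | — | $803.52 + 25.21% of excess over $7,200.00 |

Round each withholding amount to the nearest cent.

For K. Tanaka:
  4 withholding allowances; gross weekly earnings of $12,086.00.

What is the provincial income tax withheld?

$1,954.61

Provincial Income Tax: taxable = $12,086.00 − 4×$80.00 = $11,766.00
  $803.52 + 25.21% × ($11,766.00 − $7,200.00) = $803.52 + 25.21% × $4,566.00 = $1,954.61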